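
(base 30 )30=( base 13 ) 6c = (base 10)90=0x5A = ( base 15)60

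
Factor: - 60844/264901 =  - 2^2*13^( - 1)*53^1*71^( - 1 ) = -  212/923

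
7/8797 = 7/8797 = 0.00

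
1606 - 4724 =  - 3118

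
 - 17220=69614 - 86834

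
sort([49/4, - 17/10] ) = [ - 17/10 , 49/4 ] 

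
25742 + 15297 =41039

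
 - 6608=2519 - 9127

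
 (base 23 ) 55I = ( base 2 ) 101011011010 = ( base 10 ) 2778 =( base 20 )6ii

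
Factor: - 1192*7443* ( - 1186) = 10522258416= 2^4 *3^2*149^1*593^1*827^1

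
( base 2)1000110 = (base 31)28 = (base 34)22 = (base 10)70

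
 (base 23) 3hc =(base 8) 3706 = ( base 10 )1990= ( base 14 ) A22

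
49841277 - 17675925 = 32165352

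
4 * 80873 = 323492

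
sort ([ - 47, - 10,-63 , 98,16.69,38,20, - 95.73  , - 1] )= [ - 95.73, - 63, - 47, - 10, - 1 , 16.69,20, 38,98 ]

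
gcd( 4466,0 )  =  4466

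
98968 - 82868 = 16100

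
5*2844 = 14220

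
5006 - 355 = 4651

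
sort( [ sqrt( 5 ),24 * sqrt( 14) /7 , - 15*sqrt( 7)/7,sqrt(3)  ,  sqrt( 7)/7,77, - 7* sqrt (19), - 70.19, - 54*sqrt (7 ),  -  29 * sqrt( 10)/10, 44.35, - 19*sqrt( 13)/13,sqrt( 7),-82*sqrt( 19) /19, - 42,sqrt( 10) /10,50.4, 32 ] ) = [ - 54 * sqrt( 7 ) , - 70.19, - 42,-7 * sqrt( 19), - 82*sqrt(19) /19, - 29*sqrt(10 )/10, - 15*sqrt (7 )/7 , - 19*sqrt ( 13 )/13,sqrt( 10)/10, sqrt(7)/7,  sqrt( 3),  sqrt( 5),sqrt( 7),24*sqrt( 14) /7, 32,44.35,50.4,77 ]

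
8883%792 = 171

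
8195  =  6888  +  1307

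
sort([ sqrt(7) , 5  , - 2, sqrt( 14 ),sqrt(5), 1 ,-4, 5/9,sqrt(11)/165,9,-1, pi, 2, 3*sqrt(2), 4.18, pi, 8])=[ - 4,  -  2, - 1,sqrt(11) /165, 5/9,1, 2,  sqrt( 5 ), sqrt( 7), pi,pi,  sqrt(14), 4.18, 3*sqrt ( 2),  5,8, 9 ] 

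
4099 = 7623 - 3524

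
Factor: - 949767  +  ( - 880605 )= - 2^2*3^1*152531^1= - 1830372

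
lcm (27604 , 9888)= 662496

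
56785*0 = 0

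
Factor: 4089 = 3^1*29^1*47^1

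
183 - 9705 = - 9522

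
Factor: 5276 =2^2*1319^1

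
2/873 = 2/873 = 0.00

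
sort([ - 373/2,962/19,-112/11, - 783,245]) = [ - 783,-373/2,-112/11, 962/19, 245 ]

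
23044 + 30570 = 53614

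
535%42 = 31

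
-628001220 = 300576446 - 928577666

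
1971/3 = 657 = 657.00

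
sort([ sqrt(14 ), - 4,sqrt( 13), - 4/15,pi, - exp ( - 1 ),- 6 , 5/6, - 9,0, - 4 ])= [  -  9, - 6, - 4, - 4, - exp( -1), - 4/15,0,5/6, pi,sqrt(13),sqrt(14)] 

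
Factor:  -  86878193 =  - 86878193^1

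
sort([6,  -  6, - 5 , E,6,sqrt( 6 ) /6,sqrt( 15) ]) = [-6,  -  5, sqrt( 6 )/6,E, sqrt(15),6 , 6 ]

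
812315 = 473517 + 338798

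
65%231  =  65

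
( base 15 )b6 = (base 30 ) 5L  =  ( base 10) 171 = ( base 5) 1141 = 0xAB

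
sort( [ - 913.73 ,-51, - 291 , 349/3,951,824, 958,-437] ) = [ - 913.73 ,-437 , -291,-51, 349/3, 824, 951, 958]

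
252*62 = 15624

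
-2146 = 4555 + -6701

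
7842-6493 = 1349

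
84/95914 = 6/6851 = 0.00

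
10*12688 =126880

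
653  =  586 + 67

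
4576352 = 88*52004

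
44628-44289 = 339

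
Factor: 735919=735919^1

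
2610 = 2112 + 498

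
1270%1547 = 1270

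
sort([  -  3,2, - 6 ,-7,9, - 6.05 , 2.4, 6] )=[ - 7, - 6.05, - 6, - 3,2,  2.4,6, 9]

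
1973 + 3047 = 5020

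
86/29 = 86/29 =2.97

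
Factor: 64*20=1280 = 2^8 * 5^1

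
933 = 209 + 724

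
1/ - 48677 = -1 + 48676/48677 =- 0.00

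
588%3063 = 588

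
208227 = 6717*31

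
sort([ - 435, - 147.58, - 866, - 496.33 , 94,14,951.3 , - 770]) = [ - 866, - 770, - 496.33, - 435,-147.58,  14,94  ,  951.3 ]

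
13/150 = 13/150= 0.09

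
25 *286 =7150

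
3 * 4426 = 13278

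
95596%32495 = 30606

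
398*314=124972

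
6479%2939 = 601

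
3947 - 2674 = 1273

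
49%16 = 1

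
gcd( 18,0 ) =18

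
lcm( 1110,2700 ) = 99900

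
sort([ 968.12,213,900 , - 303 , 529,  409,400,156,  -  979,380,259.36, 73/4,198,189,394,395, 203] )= [ - 979, - 303, 73/4,156,189, 198 , 203,213,259.36, 380,394,395,400,409, 529, 900,968.12]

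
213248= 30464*7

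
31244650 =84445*370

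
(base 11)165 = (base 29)6I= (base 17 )B5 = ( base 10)192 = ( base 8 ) 300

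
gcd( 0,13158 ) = 13158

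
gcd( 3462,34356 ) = 6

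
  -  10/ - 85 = 2/17=0.12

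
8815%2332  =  1819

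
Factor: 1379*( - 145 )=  - 199955 = - 5^1*7^1*29^1*197^1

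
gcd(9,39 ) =3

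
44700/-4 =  -11175/1 = - 11175.00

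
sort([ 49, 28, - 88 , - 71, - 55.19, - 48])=[ - 88, - 71, - 55.19, - 48, 28, 49]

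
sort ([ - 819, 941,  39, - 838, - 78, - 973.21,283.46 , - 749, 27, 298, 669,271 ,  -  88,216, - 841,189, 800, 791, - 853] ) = [-973.21,  -  853,  -  841 , - 838,-819, - 749,-88, - 78 , 27, 39,  189,216,  271, 283.46, 298, 669, 791,800,941 ] 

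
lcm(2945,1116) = 106020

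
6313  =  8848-2535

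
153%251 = 153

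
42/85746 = 7/14291 = 0.00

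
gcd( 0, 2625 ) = 2625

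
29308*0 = 0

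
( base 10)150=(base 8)226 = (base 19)7H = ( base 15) a0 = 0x96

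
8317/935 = 8317/935 = 8.90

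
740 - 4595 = -3855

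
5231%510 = 131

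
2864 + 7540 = 10404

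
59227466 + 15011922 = 74239388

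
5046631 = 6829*739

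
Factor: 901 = 17^1*53^1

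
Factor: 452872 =2^3 *7^1 * 8087^1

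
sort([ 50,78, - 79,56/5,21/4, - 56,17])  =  [ -79, - 56,  21/4,56/5,17,50,  78 ]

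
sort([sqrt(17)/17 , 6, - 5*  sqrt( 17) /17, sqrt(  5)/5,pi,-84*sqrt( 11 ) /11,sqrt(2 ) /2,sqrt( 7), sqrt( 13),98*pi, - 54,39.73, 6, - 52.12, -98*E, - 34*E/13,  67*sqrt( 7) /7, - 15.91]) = [ - 98*E, - 54, - 52.12, - 84 * sqrt(  11) /11,-15.91,- 34*E/13, -5*sqrt( 17 )/17,sqrt (17) /17,sqrt( 5 ) /5, sqrt( 2 ) /2,sqrt( 7 ),pi,sqrt(13 ) , 6, 6,  67*sqrt( 7) /7,39.73,98*pi ] 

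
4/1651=4/1651 = 0.00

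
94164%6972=3528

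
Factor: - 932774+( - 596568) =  - 2^1*67^1*101^1* 113^1 = - 1529342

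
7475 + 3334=10809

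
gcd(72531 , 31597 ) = 1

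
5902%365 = 62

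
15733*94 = 1478902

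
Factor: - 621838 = - 2^1*7^1*44417^1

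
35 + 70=105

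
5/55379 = 5/55379 = 0.00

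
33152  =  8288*4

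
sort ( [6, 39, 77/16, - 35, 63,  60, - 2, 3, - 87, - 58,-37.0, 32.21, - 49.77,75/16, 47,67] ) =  [ - 87, - 58, - 49.77, - 37.0, - 35, - 2,3 , 75/16, 77/16, 6, 32.21, 39,47,60, 63,67]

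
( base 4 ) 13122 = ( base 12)336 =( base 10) 474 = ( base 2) 111011010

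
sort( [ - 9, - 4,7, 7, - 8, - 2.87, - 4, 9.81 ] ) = [ - 9, - 8, - 4, - 4,-2.87,7,7,9.81]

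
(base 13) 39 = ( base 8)60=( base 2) 110000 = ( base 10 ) 48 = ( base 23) 22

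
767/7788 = 13/132=0.10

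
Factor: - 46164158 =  - 2^1*23082079^1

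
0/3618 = 0 = 0.00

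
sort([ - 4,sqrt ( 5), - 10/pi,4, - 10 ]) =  [ - 10,-4, - 10/pi , sqrt ( 5 ),4 ]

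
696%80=56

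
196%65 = 1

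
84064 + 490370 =574434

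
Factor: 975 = 3^1*5^2 * 13^1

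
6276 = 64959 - 58683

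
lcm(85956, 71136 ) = 2062944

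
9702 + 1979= 11681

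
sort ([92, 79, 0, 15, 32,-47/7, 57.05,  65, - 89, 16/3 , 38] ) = [ - 89, - 47/7, 0, 16/3,15, 32,38, 57.05,65, 79, 92] 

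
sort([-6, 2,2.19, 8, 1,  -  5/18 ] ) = [ - 6, - 5/18,1, 2,2.19, 8 ] 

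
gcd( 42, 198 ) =6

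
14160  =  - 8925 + 23085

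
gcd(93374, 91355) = 1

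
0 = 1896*0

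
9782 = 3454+6328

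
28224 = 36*784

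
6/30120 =1/5020 = 0.00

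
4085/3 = 1361 + 2/3 =1361.67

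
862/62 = 13 + 28/31 = 13.90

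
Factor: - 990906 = - 2^1*3^1*7^1*23593^1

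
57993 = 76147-18154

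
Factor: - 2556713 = -2556713^1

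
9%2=1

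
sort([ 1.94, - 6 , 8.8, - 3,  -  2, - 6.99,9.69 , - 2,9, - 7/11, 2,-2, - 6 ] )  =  [-6.99 , - 6,-6, - 3, - 2, - 2,-2, - 7/11,1.94,2,8.8,9, 9.69]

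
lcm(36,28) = 252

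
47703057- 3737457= 43965600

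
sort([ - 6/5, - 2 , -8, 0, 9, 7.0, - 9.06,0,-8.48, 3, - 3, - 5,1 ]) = [ - 9.06, - 8.48,- 8 , - 5 , - 3, - 2 , - 6/5,0, 0 , 1,3 , 7.0, 9]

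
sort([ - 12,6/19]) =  [  -  12,6/19] 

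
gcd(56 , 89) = 1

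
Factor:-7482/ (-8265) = 86/95 = 2^1*5^( - 1)*19^( - 1 )*43^1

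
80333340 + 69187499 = 149520839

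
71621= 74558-2937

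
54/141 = 18/47= 0.38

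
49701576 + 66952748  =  116654324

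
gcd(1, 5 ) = 1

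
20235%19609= 626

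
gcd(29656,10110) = 674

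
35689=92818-57129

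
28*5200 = 145600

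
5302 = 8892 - 3590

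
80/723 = 80/723  =  0.11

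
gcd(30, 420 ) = 30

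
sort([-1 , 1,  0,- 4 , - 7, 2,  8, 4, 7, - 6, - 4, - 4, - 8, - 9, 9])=[-9, - 8, - 7, - 6, - 4 , - 4, - 4, - 1, 0,1,  2, 4, 7, 8,9]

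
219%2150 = 219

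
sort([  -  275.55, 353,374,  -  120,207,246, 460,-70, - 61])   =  [ - 275.55, - 120, - 70,-61,207, 246, 353, 374, 460 ] 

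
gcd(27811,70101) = 1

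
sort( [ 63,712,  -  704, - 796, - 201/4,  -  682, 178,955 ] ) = [ -796,  -  704,-682, - 201/4,63, 178,712, 955 ] 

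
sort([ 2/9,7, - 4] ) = [ - 4, 2/9, 7] 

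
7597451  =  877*8663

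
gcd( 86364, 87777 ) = 9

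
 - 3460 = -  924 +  - 2536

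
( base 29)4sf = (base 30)4jl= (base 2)1000001011111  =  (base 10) 4191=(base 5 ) 113231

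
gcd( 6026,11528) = 262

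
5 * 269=1345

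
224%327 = 224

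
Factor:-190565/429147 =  - 3^( - 2)*5^1*41^( - 1)*1163^( - 1)*38113^1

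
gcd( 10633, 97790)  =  7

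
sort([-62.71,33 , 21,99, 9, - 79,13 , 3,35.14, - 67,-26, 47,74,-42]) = [-79,-67, - 62.71,- 42, - 26 , 3,9,13,21,33,35.14, 47,74,99]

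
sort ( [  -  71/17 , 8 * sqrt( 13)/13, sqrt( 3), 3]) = [ - 71/17,  sqrt(3 ), 8*sqrt( 13)/13, 3]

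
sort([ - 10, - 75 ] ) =[ - 75, - 10]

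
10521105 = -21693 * (-485) 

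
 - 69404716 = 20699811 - 90104527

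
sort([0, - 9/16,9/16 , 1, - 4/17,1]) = [ - 9/16,-4/17, 0,9/16, 1, 1] 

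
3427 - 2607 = 820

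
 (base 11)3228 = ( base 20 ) AD5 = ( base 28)5C9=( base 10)4265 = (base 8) 10251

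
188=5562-5374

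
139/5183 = 139/5183= 0.03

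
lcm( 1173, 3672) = 84456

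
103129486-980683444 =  -877553958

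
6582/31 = 6582/31 = 212.32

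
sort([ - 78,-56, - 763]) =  [-763, - 78,  -  56 ]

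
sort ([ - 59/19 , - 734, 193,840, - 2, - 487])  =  [ - 734,-487, - 59/19, - 2, 193,840]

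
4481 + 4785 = 9266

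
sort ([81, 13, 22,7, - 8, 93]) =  [ - 8, 7,13,22,81,93]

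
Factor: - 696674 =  - 2^1*11^1*31667^1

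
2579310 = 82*31455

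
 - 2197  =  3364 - 5561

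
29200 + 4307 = 33507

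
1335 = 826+509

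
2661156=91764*29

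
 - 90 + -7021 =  - 7111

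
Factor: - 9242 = -2^1*4621^1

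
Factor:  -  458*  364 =  -  2^3*7^1*13^1*229^1 = -166712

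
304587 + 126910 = 431497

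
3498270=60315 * 58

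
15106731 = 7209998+7896733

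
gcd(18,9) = 9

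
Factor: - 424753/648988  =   -2^ (-2) *7^1 * 89^( - 1) * 1823^( - 1)*60679^1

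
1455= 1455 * 1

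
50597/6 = 50597/6 = 8432.83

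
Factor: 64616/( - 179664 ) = -41/114 = - 2^(- 1)*3^( - 1 )*19^(  -  1) * 41^1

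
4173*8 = 33384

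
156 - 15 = 141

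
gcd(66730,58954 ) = 2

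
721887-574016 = 147871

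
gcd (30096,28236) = 12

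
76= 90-14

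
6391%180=91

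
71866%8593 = 3122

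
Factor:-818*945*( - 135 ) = 2^1*3^6*5^2*7^1*409^1 = 104356350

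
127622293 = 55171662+72450631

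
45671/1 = 45671 = 45671.00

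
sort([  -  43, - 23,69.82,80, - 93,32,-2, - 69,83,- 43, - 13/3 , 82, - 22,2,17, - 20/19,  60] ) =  [  -  93  ,  -  69,- 43, - 43,-23, - 22, - 13/3,- 2, - 20/19, 2, 17  ,  32,60 , 69.82, 80,82 , 83] 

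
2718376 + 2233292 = 4951668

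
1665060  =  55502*30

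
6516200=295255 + 6220945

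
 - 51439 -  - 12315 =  - 39124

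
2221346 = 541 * 4106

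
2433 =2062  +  371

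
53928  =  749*72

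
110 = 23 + 87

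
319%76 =15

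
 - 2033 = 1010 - 3043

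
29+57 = 86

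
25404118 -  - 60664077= 86068195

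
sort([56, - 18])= [ - 18, 56 ] 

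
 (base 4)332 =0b111110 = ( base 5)222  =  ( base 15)42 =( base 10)62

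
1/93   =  1/93 = 0.01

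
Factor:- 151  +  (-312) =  - 463 = - 463^1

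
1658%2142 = 1658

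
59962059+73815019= 133777078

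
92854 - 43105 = 49749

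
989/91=989/91 = 10.87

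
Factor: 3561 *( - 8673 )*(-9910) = 2^1*3^2 *5^1*7^2*59^1*991^1*1187^1 = 306065920230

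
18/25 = 18/25= 0.72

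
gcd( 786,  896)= 2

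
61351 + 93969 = 155320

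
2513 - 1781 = 732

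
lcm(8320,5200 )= 41600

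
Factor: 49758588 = 2^2*3^2*11^2*11423^1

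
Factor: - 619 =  - 619^1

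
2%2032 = 2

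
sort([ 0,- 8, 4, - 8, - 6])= [ - 8, - 8 ,  -  6, 0, 4 ]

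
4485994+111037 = 4597031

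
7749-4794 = 2955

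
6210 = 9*690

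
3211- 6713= - 3502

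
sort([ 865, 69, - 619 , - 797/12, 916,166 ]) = [ - 619,-797/12, 69,  166, 865 , 916] 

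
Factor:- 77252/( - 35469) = 2^2*3^(-2)*31^1*89^1*563^( - 1 ) = 11036/5067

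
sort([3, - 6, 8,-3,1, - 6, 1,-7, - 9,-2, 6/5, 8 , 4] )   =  [ -9, - 7, - 6 ,-6, - 3,  -  2 , 1, 1, 6/5, 3, 4,8,8]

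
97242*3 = 291726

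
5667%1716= 519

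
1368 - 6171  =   - 4803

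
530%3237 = 530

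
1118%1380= 1118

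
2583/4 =645+3/4 = 645.75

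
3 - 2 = 1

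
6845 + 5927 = 12772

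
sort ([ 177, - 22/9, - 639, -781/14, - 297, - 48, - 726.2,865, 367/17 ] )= [ - 726.2, - 639,  -  297 , - 781/14, - 48, - 22/9  ,  367/17, 177,865 ] 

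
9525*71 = 676275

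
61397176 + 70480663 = 131877839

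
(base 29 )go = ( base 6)2132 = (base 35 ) dx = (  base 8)750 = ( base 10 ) 488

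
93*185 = 17205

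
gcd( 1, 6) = 1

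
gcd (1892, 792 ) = 44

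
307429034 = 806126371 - 498697337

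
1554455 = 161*9655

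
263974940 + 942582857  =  1206557797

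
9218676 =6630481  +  2588195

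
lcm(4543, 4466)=263494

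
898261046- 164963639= 733297407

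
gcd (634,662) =2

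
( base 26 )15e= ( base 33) OS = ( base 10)820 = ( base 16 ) 334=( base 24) 1A4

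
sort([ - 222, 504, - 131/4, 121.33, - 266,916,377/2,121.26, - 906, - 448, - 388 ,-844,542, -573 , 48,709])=[ - 906, - 844 , - 573, - 448, -388, - 266, - 222, - 131/4,48,121.26, 121.33,  377/2,  504,542 , 709 , 916]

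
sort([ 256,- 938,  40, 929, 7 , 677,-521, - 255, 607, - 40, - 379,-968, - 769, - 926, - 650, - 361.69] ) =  [ - 968, - 938, - 926, - 769 , - 650,- 521, - 379,  -  361.69, - 255, - 40, 7, 40, 256, 607, 677 , 929] 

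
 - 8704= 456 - 9160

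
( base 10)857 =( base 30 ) SH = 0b1101011001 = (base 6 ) 3545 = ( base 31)rk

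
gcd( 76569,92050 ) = 1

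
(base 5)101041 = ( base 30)3J1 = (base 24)5G7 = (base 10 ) 3271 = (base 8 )6307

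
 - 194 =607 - 801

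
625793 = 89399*7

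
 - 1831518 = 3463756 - 5295274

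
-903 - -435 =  - 468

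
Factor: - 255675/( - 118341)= 3^ ( - 4 )*5^2 * 7^1 = 175/81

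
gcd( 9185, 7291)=1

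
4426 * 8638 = 38231788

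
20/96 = 5/24 = 0.21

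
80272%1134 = 892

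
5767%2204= 1359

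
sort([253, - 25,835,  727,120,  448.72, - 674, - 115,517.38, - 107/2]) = [  -  674, - 115, - 107/2,-25, 120,253,448.72,517.38,  727,  835 ] 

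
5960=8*745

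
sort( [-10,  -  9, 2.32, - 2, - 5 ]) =[- 10,-9 ,  -  5, - 2 , 2.32] 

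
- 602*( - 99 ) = 59598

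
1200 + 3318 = 4518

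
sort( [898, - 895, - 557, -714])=[ -895 ,-714, - 557, 898]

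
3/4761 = 1/1587 = 0.00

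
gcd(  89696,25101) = 1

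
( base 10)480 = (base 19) 165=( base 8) 740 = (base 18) 18c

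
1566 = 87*18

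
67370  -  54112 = 13258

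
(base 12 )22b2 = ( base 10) 3878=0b111100100110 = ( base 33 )3IH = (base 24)6he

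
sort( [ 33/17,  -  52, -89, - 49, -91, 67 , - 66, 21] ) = [-91,  -  89, - 66,-52,  -  49,33/17,21, 67]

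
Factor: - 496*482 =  - 2^5*31^1 *241^1 = - 239072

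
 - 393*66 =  - 25938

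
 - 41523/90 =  - 13841/30 = - 461.37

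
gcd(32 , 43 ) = 1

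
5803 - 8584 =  - 2781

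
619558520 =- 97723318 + 717281838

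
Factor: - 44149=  - 7^2*17^1*53^1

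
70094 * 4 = 280376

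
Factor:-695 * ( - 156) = 108420 = 2^2*3^1*5^1*13^1 * 139^1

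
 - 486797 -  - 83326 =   -  403471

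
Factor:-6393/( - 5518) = 2^ ( - 1 )*3^1*31^( - 1)*89^( - 1)*2131^1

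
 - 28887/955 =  - 28887/955 = - 30.25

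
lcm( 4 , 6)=12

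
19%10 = 9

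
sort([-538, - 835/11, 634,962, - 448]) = [  -  538, - 448, - 835/11,634, 962 ]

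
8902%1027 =686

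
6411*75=480825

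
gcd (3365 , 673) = 673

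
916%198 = 124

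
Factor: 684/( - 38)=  - 2^1 * 3^2 = -18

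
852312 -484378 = 367934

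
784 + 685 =1469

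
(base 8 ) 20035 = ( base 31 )8h6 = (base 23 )FCA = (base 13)3985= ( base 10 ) 8221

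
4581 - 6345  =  -1764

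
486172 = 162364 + 323808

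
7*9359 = 65513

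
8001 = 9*889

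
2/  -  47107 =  - 2/47107=   - 0.00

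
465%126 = 87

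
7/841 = 7/841 = 0.01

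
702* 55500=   38961000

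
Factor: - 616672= - 2^5*7^1*2753^1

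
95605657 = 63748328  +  31857329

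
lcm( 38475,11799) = 884925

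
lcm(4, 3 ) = 12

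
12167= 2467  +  9700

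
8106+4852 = 12958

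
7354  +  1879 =9233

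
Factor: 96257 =7^1*13751^1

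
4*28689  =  114756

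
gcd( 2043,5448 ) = 681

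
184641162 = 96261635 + 88379527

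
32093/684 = 32093/684 = 46.92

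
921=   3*307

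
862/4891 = 862/4891 = 0.18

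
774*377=291798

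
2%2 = 0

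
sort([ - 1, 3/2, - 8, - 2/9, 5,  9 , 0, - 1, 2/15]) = [ - 8,-1, - 1,  -  2/9, 0 , 2/15,  3/2,5 , 9] 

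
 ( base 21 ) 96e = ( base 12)2465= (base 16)100D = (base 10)4109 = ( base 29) 4PK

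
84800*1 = 84800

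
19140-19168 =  - 28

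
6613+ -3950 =2663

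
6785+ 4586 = 11371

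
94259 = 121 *779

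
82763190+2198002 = 84961192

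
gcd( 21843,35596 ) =809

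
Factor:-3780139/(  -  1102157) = 7^ ( - 2)*11^1 * 83^(-1)*271^ (- 1)*343649^1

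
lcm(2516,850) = 62900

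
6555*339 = 2222145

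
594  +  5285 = 5879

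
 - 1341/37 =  - 1341/37 = - 36.24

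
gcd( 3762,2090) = 418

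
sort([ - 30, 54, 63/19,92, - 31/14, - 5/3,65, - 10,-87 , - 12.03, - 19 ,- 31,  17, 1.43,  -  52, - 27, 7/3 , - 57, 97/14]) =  [ - 87 , - 57,- 52, -31, - 30, - 27 , - 19,  -  12.03, - 10, - 31/14 , - 5/3, 1.43 , 7/3,63/19 , 97/14 , 17,  54,65 , 92 ]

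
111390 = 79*1410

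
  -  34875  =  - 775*45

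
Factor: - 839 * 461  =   -461^1*839^1 = - 386779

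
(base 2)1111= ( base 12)13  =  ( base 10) 15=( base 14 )11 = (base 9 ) 16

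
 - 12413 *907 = -11258591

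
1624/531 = 3  +  31/531= 3.06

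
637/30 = 637/30 = 21.23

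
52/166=26/83 = 0.31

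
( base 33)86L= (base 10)8931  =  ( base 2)10001011100011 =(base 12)5203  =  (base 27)C6L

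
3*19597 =58791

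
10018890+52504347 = 62523237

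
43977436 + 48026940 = 92004376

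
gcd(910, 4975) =5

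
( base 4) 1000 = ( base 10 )64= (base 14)48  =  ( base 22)2k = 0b1000000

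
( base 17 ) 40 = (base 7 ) 125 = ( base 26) 2G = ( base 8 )104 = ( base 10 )68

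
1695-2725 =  - 1030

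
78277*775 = 60664675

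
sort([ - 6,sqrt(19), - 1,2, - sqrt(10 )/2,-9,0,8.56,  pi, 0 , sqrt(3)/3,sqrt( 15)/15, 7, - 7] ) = [ - 9, - 7, - 6, - sqrt( 10)/2, -1 , 0,0,sqrt( 15)/15,  sqrt(3 ) /3, 2, pi,sqrt(19),7,  8.56 ]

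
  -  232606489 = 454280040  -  686886529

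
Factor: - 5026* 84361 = - 2^1 *7^1*29^1*359^1*2909^1 = -  423998386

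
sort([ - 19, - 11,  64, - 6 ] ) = [ - 19, - 11,- 6,64] 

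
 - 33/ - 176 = 3/16 = 0.19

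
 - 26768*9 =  -240912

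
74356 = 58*1282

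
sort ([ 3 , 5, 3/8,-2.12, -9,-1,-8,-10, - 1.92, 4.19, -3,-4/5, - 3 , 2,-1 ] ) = [-10 , - 9 ,- 8  ,-3,  -  3, - 2.12,-1.92,-1,  -  1,  -  4/5 , 3/8,2,3,4.19,5]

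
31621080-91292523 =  - 59671443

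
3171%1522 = 127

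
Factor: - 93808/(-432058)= 2^3*13^1*479^ ( - 1) = 104/479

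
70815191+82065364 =152880555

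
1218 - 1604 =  - 386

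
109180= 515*212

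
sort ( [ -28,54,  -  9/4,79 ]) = [ - 28, - 9/4,54,79]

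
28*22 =616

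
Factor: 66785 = 5^1*19^2*37^1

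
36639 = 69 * 531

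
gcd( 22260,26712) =4452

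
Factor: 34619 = 13^1*2663^1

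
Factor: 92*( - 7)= - 2^2*7^1*23^1  =  -644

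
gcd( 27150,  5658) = 6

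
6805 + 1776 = 8581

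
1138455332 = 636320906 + 502134426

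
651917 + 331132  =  983049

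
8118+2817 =10935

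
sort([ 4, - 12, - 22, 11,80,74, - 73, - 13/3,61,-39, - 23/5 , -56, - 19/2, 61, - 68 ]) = [-73  , - 68 ,-56, - 39, - 22, - 12 , - 19/2, - 23/5, - 13/3,4,11, 61,61,74, 80 ]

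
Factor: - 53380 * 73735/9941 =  - 2^2*5^2 * 17^1 * 157^1 * 9941^( - 1)*14747^1 =- 3935974300/9941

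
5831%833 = 0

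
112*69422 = 7775264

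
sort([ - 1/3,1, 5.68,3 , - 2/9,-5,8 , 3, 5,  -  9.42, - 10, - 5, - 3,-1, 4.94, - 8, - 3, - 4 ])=[ - 10, - 9.42, - 8 , - 5, - 5, - 4, - 3, - 3, - 1, - 1/3 , -2/9,1,3, 3, 4.94, 5, 5.68,8] 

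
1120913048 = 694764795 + 426148253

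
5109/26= 196 + 1/2 = 196.50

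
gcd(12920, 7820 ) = 340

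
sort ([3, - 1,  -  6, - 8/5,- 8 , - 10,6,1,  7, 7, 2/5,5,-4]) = [ - 10, - 8,-6, - 4, - 8/5, - 1, 2/5, 1, 3,5,6 , 7, 7]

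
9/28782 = 1/3198  =  0.00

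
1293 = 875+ 418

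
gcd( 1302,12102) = 6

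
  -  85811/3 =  - 28604  +  1/3 = -28603.67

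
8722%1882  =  1194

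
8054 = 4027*2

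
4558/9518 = 2279/4759 = 0.48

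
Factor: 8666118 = 2^1*3^2 * 71^1 * 6781^1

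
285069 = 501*569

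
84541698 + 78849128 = 163390826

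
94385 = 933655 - 839270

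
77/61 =77/61 = 1.26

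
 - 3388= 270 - 3658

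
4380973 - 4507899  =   - 126926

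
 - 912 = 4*( - 228) 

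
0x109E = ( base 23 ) 80m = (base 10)4254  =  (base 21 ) 9DC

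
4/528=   1/132=0.01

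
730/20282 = 365/10141 = 0.04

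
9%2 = 1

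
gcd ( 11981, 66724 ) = 1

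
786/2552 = 393/1276 = 0.31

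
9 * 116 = 1044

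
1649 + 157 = 1806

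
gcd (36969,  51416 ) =1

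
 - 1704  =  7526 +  - 9230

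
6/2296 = 3/1148 = 0.00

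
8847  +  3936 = 12783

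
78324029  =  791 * 99019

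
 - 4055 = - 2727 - 1328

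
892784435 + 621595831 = 1514380266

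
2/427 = 2/427=0.00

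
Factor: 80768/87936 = 631/687 = 3^( - 1 )*229^(-1 )*631^1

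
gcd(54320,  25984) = 112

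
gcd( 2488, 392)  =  8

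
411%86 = 67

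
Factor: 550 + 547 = 1097^1 = 1097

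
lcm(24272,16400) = 606800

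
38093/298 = 38093/298 = 127.83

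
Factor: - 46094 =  - 2^1*19^1 * 1213^1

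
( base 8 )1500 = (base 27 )13m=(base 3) 1010211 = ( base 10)832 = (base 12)594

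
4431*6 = 26586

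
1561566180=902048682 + 659517498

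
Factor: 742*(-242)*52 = - 9337328  =  - 2^4 * 7^1*11^2 * 13^1*53^1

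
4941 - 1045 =3896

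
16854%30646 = 16854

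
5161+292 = 5453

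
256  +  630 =886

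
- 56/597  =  -56/597 = - 0.09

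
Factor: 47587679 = 71^1 * 670249^1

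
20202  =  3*6734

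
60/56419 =60/56419 =0.00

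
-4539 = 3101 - 7640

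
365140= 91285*4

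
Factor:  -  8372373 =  - 3^1 * 563^1*4957^1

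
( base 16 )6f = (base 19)5g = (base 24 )4f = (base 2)1101111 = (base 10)111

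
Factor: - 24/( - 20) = 6/5 = 2^1*3^1 * 5^( - 1)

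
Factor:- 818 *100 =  - 81800 = -2^3*5^2*409^1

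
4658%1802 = 1054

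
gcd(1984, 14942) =62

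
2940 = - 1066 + 4006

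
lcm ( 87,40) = 3480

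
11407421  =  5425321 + 5982100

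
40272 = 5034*8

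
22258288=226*98488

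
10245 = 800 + 9445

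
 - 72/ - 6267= 24/2089  =  0.01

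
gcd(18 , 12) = 6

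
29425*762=22421850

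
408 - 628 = -220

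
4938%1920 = 1098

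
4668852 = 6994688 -2325836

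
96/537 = 32/179 = 0.18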